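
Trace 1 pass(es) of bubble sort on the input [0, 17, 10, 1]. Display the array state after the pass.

After pass 1: [0, 10, 1, 17] (2 swaps)
Total swaps: 2


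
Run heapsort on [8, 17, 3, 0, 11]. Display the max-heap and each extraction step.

Build heap: [17, 11, 3, 0, 8]
Extract 17: [11, 8, 3, 0, 17]
Extract 11: [8, 0, 3, 11, 17]
Extract 8: [3, 0, 8, 11, 17]
Extract 3: [0, 3, 8, 11, 17]


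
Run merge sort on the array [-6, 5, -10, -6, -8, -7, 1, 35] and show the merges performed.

Divide and conquer:
  Merge [-6] + [5] -> [-6, 5]
  Merge [-10] + [-6] -> [-10, -6]
  Merge [-6, 5] + [-10, -6] -> [-10, -6, -6, 5]
  Merge [-8] + [-7] -> [-8, -7]
  Merge [1] + [35] -> [1, 35]
  Merge [-8, -7] + [1, 35] -> [-8, -7, 1, 35]
  Merge [-10, -6, -6, 5] + [-8, -7, 1, 35] -> [-10, -8, -7, -6, -6, 1, 5, 35]


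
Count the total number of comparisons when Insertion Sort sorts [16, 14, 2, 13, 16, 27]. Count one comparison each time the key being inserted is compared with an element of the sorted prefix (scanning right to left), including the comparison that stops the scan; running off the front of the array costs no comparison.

Insert 14: 16 > 14 (shift), reached front = 1 comparison(s) -> [14, 16, 2, 13, 16, 27]
Insert 2: 16 > 2 (shift), 14 > 2 (shift), reached front = 2 comparison(s) -> [2, 14, 16, 13, 16, 27]
Insert 13: 16 > 13 (shift), 14 > 13 (shift), 2 <= 13 (stop) = 3 comparison(s) -> [2, 13, 14, 16, 16, 27]
Insert 16: 16 <= 16 (stop) = 1 comparison(s) -> [2, 13, 14, 16, 16, 27]
Insert 27: 16 <= 27 (stop) = 1 comparison(s) -> [2, 13, 14, 16, 16, 27]
Total comparisons: 1 + 2 + 3 + 1 + 1 = 8


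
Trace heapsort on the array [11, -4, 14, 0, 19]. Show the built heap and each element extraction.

Build heap: [19, 11, 14, 0, -4]
Extract 19: [14, 11, -4, 0, 19]
Extract 14: [11, 0, -4, 14, 19]
Extract 11: [0, -4, 11, 14, 19]
Extract 0: [-4, 0, 11, 14, 19]


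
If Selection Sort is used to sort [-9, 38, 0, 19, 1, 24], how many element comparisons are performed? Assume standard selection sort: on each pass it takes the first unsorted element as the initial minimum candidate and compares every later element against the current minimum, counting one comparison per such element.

Pass 1: scan indices 1..5 for the minimum = 5 comparison(s); min is -9, place at index 0 -> [-9, 38, 0, 19, 1, 24]
Pass 2: scan indices 2..5 for the minimum = 4 comparison(s); min is 0, place at index 1 -> [-9, 0, 38, 19, 1, 24]
Pass 3: scan indices 3..5 for the minimum = 3 comparison(s); min is 1, place at index 2 -> [-9, 0, 1, 19, 38, 24]
Pass 4: scan indices 4..5 for the minimum = 2 comparison(s); min is 19, place at index 3 -> [-9, 0, 1, 19, 38, 24]
Pass 5: scan indices 5..5 for the minimum = 1 comparison(s); min is 24, place at index 4 -> [-9, 0, 1, 19, 24, 38]
Selection sort always scans the whole unsorted suffix, so the count is (n-1) + (n-2) + ... + 1 = n(n-1)/2 = 6*5/2 = 15 regardless of the input order.
Total comparisons: 5 + 4 + 3 + 2 + 1 = 15


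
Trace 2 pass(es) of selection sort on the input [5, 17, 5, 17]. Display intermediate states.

Pass 1: Select minimum 5 at index 0, swap -> [5, 17, 5, 17]
Pass 2: Select minimum 5 at index 2, swap -> [5, 5, 17, 17]


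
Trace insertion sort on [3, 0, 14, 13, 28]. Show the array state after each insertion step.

First element 3 is already 'sorted'
Insert 0: shifted 1 elements -> [0, 3, 14, 13, 28]
Insert 14: shifted 0 elements -> [0, 3, 14, 13, 28]
Insert 13: shifted 1 elements -> [0, 3, 13, 14, 28]
Insert 28: shifted 0 elements -> [0, 3, 13, 14, 28]


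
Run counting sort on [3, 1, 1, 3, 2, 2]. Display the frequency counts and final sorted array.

Count array: [0, 2, 2, 2]
(count[i] = number of elements equal to i)
Cumulative count: [0, 2, 4, 6]
Sorted: [1, 1, 2, 2, 3, 3]


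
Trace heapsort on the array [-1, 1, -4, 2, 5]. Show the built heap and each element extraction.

Build heap: [5, 2, -4, -1, 1]
Extract 5: [2, 1, -4, -1, 5]
Extract 2: [1, -1, -4, 2, 5]
Extract 1: [-1, -4, 1, 2, 5]
Extract -1: [-4, -1, 1, 2, 5]


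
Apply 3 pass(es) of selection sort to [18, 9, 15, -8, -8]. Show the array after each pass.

Pass 1: Select minimum -8 at index 3, swap -> [-8, 9, 15, 18, -8]
Pass 2: Select minimum -8 at index 4, swap -> [-8, -8, 15, 18, 9]
Pass 3: Select minimum 9 at index 4, swap -> [-8, -8, 9, 18, 15]


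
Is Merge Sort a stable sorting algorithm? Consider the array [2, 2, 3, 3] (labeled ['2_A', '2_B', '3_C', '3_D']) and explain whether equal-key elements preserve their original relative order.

Trace Merge Sort on the labeled array (the key is the number; the letter only tracks identity):
  Merge [2_A] + [2_B] -> [2_A, 2_B]
  Merge [3_C] + [3_D] -> [3_C, 3_D]
  Merge [2_A, 2_B] + [3_C, 3_D] -> [2_A, 2_B, 3_C, 3_D]
Final order: [2_A, 2_B, 3_C, 3_D]
Equal keys:
  value 2: originally 2_A, 2_B; after sorting 2_A, 2_B -> order preserved
  value 3: originally 3_C, 3_D; after sorting 3_C, 3_D -> order preserved
All equal keys kept their original relative order. Merge Sort is stable: when the heads of the two halves are equal the merge takes from the left half first.
Answer: Stable


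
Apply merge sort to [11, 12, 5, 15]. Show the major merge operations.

Divide and conquer:
  Merge [11] + [12] -> [11, 12]
  Merge [5] + [15] -> [5, 15]
  Merge [11, 12] + [5, 15] -> [5, 11, 12, 15]


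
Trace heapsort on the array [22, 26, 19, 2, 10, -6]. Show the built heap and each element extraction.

Build heap: [26, 22, 19, 2, 10, -6]
Extract 26: [22, 10, 19, 2, -6, 26]
Extract 22: [19, 10, -6, 2, 22, 26]
Extract 19: [10, 2, -6, 19, 22, 26]
Extract 10: [2, -6, 10, 19, 22, 26]
Extract 2: [-6, 2, 10, 19, 22, 26]


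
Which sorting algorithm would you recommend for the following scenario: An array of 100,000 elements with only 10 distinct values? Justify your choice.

Best choice: 3-way quicksort or Counting sort
Reason: 3-way (Dutch national flag) partitioning groups every copy of the pivot together, so with only d=10 distinct keys quicksort finishes in O(n log d) expected time, which is effectively linear; counting sort runs in O(n + k) where k is the size of the key range (not the number of distinct values), so it is linear when the 10 values are integers drawn from a small known range


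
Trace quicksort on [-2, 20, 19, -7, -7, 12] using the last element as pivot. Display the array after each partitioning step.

Partition 1: pivot=12 at index 3 -> [-2, -7, -7, 12, 19, 20]
Partition 2: pivot=-7 at index 1 -> [-7, -7, -2, 12, 19, 20]
Partition 3: pivot=20 at index 5 -> [-7, -7, -2, 12, 19, 20]


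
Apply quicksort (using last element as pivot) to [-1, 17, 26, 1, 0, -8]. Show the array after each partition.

Partition 1: pivot=-8 at index 0 -> [-8, 17, 26, 1, 0, -1]
Partition 2: pivot=-1 at index 1 -> [-8, -1, 26, 1, 0, 17]
Partition 3: pivot=17 at index 4 -> [-8, -1, 1, 0, 17, 26]
Partition 4: pivot=0 at index 2 -> [-8, -1, 0, 1, 17, 26]


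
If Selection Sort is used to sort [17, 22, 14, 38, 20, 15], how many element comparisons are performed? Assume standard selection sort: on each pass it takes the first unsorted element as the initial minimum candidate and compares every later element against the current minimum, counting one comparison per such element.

Pass 1: scan indices 1..5 for the minimum = 5 comparison(s); min is 14, place at index 0 -> [14, 22, 17, 38, 20, 15]
Pass 2: scan indices 2..5 for the minimum = 4 comparison(s); min is 15, place at index 1 -> [14, 15, 17, 38, 20, 22]
Pass 3: scan indices 3..5 for the minimum = 3 comparison(s); min is 17, place at index 2 -> [14, 15, 17, 38, 20, 22]
Pass 4: scan indices 4..5 for the minimum = 2 comparison(s); min is 20, place at index 3 -> [14, 15, 17, 20, 38, 22]
Pass 5: scan indices 5..5 for the minimum = 1 comparison(s); min is 22, place at index 4 -> [14, 15, 17, 20, 22, 38]
Selection sort always scans the whole unsorted suffix, so the count is (n-1) + (n-2) + ... + 1 = n(n-1)/2 = 6*5/2 = 15 regardless of the input order.
Total comparisons: 5 + 4 + 3 + 2 + 1 = 15


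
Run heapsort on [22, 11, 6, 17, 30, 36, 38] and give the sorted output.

Build heap: [38, 30, 36, 17, 11, 22, 6]
Extract 38: [36, 30, 22, 17, 11, 6, 38]
Extract 36: [30, 17, 22, 6, 11, 36, 38]
Extract 30: [22, 17, 11, 6, 30, 36, 38]
Extract 22: [17, 6, 11, 22, 30, 36, 38]
Extract 17: [11, 6, 17, 22, 30, 36, 38]
Extract 11: [6, 11, 17, 22, 30, 36, 38]


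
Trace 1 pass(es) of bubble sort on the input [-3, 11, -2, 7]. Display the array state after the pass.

After pass 1: [-3, -2, 7, 11] (2 swaps)
Total swaps: 2


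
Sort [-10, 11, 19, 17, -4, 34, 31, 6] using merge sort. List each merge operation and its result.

Divide and conquer:
  Merge [-10] + [11] -> [-10, 11]
  Merge [19] + [17] -> [17, 19]
  Merge [-10, 11] + [17, 19] -> [-10, 11, 17, 19]
  Merge [-4] + [34] -> [-4, 34]
  Merge [31] + [6] -> [6, 31]
  Merge [-4, 34] + [6, 31] -> [-4, 6, 31, 34]
  Merge [-10, 11, 17, 19] + [-4, 6, 31, 34] -> [-10, -4, 6, 11, 17, 19, 31, 34]


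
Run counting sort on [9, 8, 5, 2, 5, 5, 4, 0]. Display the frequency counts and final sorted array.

Count array: [1, 0, 1, 0, 1, 3, 0, 0, 1, 1]
(count[i] = number of elements equal to i)
Cumulative count: [1, 1, 2, 2, 3, 6, 6, 6, 7, 8]
Sorted: [0, 2, 4, 5, 5, 5, 8, 9]


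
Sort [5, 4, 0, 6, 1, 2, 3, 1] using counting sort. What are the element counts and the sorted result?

Count array: [1, 2, 1, 1, 1, 1, 1]
(count[i] = number of elements equal to i)
Cumulative count: [1, 3, 4, 5, 6, 7, 8]
Sorted: [0, 1, 1, 2, 3, 4, 5, 6]


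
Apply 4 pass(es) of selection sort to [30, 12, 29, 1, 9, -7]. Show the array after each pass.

Pass 1: Select minimum -7 at index 5, swap -> [-7, 12, 29, 1, 9, 30]
Pass 2: Select minimum 1 at index 3, swap -> [-7, 1, 29, 12, 9, 30]
Pass 3: Select minimum 9 at index 4, swap -> [-7, 1, 9, 12, 29, 30]
Pass 4: Select minimum 12 at index 3, swap -> [-7, 1, 9, 12, 29, 30]


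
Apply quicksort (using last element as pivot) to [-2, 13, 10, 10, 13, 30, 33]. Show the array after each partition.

Partition 1: pivot=33 at index 6 -> [-2, 13, 10, 10, 13, 30, 33]
Partition 2: pivot=30 at index 5 -> [-2, 13, 10, 10, 13, 30, 33]
Partition 3: pivot=13 at index 4 -> [-2, 13, 10, 10, 13, 30, 33]
Partition 4: pivot=10 at index 2 -> [-2, 10, 10, 13, 13, 30, 33]
Partition 5: pivot=10 at index 1 -> [-2, 10, 10, 13, 13, 30, 33]


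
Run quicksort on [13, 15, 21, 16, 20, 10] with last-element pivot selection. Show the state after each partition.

Partition 1: pivot=10 at index 0 -> [10, 15, 21, 16, 20, 13]
Partition 2: pivot=13 at index 1 -> [10, 13, 21, 16, 20, 15]
Partition 3: pivot=15 at index 2 -> [10, 13, 15, 16, 20, 21]
Partition 4: pivot=21 at index 5 -> [10, 13, 15, 16, 20, 21]
Partition 5: pivot=20 at index 4 -> [10, 13, 15, 16, 20, 21]


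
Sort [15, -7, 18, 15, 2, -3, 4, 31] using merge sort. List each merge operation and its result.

Divide and conquer:
  Merge [15] + [-7] -> [-7, 15]
  Merge [18] + [15] -> [15, 18]
  Merge [-7, 15] + [15, 18] -> [-7, 15, 15, 18]
  Merge [2] + [-3] -> [-3, 2]
  Merge [4] + [31] -> [4, 31]
  Merge [-3, 2] + [4, 31] -> [-3, 2, 4, 31]
  Merge [-7, 15, 15, 18] + [-3, 2, 4, 31] -> [-7, -3, 2, 4, 15, 15, 18, 31]


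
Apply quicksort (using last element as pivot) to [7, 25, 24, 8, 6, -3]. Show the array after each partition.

Partition 1: pivot=-3 at index 0 -> [-3, 25, 24, 8, 6, 7]
Partition 2: pivot=7 at index 2 -> [-3, 6, 7, 8, 25, 24]
Partition 3: pivot=24 at index 4 -> [-3, 6, 7, 8, 24, 25]


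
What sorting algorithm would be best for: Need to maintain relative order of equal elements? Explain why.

Best choice: Merge sort or Insertion sort
Reason: Both are stable; quicksort and heapsort are not stable


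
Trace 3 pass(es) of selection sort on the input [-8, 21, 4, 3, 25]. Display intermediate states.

Pass 1: Select minimum -8 at index 0, swap -> [-8, 21, 4, 3, 25]
Pass 2: Select minimum 3 at index 3, swap -> [-8, 3, 4, 21, 25]
Pass 3: Select minimum 4 at index 2, swap -> [-8, 3, 4, 21, 25]


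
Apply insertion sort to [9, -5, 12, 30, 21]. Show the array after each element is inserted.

First element 9 is already 'sorted'
Insert -5: shifted 1 elements -> [-5, 9, 12, 30, 21]
Insert 12: shifted 0 elements -> [-5, 9, 12, 30, 21]
Insert 30: shifted 0 elements -> [-5, 9, 12, 30, 21]
Insert 21: shifted 1 elements -> [-5, 9, 12, 21, 30]


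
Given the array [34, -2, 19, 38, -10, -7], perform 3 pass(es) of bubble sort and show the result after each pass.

After pass 1: [-2, 19, 34, -10, -7, 38] (4 swaps)
After pass 2: [-2, 19, -10, -7, 34, 38] (2 swaps)
After pass 3: [-2, -10, -7, 19, 34, 38] (2 swaps)
Total swaps: 8


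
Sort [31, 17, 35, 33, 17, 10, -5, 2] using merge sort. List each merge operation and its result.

Divide and conquer:
  Merge [31] + [17] -> [17, 31]
  Merge [35] + [33] -> [33, 35]
  Merge [17, 31] + [33, 35] -> [17, 31, 33, 35]
  Merge [17] + [10] -> [10, 17]
  Merge [-5] + [2] -> [-5, 2]
  Merge [10, 17] + [-5, 2] -> [-5, 2, 10, 17]
  Merge [17, 31, 33, 35] + [-5, 2, 10, 17] -> [-5, 2, 10, 17, 17, 31, 33, 35]


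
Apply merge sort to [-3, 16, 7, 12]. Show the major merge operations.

Divide and conquer:
  Merge [-3] + [16] -> [-3, 16]
  Merge [7] + [12] -> [7, 12]
  Merge [-3, 16] + [7, 12] -> [-3, 7, 12, 16]


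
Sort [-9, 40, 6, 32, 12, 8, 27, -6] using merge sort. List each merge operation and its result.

Divide and conquer:
  Merge [-9] + [40] -> [-9, 40]
  Merge [6] + [32] -> [6, 32]
  Merge [-9, 40] + [6, 32] -> [-9, 6, 32, 40]
  Merge [12] + [8] -> [8, 12]
  Merge [27] + [-6] -> [-6, 27]
  Merge [8, 12] + [-6, 27] -> [-6, 8, 12, 27]
  Merge [-9, 6, 32, 40] + [-6, 8, 12, 27] -> [-9, -6, 6, 8, 12, 27, 32, 40]


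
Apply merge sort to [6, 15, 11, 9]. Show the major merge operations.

Divide and conquer:
  Merge [6] + [15] -> [6, 15]
  Merge [11] + [9] -> [9, 11]
  Merge [6, 15] + [9, 11] -> [6, 9, 11, 15]


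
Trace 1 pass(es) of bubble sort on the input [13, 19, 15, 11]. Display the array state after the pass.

After pass 1: [13, 15, 11, 19] (2 swaps)
Total swaps: 2


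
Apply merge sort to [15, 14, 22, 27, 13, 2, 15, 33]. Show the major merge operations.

Divide and conquer:
  Merge [15] + [14] -> [14, 15]
  Merge [22] + [27] -> [22, 27]
  Merge [14, 15] + [22, 27] -> [14, 15, 22, 27]
  Merge [13] + [2] -> [2, 13]
  Merge [15] + [33] -> [15, 33]
  Merge [2, 13] + [15, 33] -> [2, 13, 15, 33]
  Merge [14, 15, 22, 27] + [2, 13, 15, 33] -> [2, 13, 14, 15, 15, 22, 27, 33]


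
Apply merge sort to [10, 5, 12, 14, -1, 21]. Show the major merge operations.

Divide and conquer:
  Merge [5] + [12] -> [5, 12]
  Merge [10] + [5, 12] -> [5, 10, 12]
  Merge [-1] + [21] -> [-1, 21]
  Merge [14] + [-1, 21] -> [-1, 14, 21]
  Merge [5, 10, 12] + [-1, 14, 21] -> [-1, 5, 10, 12, 14, 21]


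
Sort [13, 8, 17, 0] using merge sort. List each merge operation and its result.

Divide and conquer:
  Merge [13] + [8] -> [8, 13]
  Merge [17] + [0] -> [0, 17]
  Merge [8, 13] + [0, 17] -> [0, 8, 13, 17]


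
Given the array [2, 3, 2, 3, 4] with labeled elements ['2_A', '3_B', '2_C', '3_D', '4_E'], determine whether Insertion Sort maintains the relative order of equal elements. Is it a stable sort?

Trace Insertion Sort on the labeled array (the key is the number; the letter only tracks identity):
  Insert 3_B at index 1: [2_A, 3_B, 2_C, 3_D, 4_E]
  Insert 2_C at index 1: [2_A, 2_C, 3_B, 3_D, 4_E]
  Insert 3_D at index 3: [2_A, 2_C, 3_B, 3_D, 4_E]
  Insert 4_E at index 4: [2_A, 2_C, 3_B, 3_D, 4_E]
Final order: [2_A, 2_C, 3_B, 3_D, 4_E]
Equal keys:
  value 2: originally 2_A, 2_C; after sorting 2_A, 2_C -> order preserved
  value 3: originally 3_B, 3_D; after sorting 3_B, 3_D -> order preserved
All equal keys kept their original relative order. Insertion Sort is stable: elements are shifted only while they are strictly greater than the key, so a key is inserted after any equal elements already placed.
Answer: Stable


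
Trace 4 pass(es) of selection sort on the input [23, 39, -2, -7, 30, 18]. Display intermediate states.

Pass 1: Select minimum -7 at index 3, swap -> [-7, 39, -2, 23, 30, 18]
Pass 2: Select minimum -2 at index 2, swap -> [-7, -2, 39, 23, 30, 18]
Pass 3: Select minimum 18 at index 5, swap -> [-7, -2, 18, 23, 30, 39]
Pass 4: Select minimum 23 at index 3, swap -> [-7, -2, 18, 23, 30, 39]


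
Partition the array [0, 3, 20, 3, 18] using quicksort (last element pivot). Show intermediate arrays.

Partition 1: pivot=18 at index 3 -> [0, 3, 3, 18, 20]
Partition 2: pivot=3 at index 2 -> [0, 3, 3, 18, 20]
Partition 3: pivot=3 at index 1 -> [0, 3, 3, 18, 20]


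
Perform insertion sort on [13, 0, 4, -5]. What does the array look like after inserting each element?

First element 13 is already 'sorted'
Insert 0: shifted 1 elements -> [0, 13, 4, -5]
Insert 4: shifted 1 elements -> [0, 4, 13, -5]
Insert -5: shifted 3 elements -> [-5, 0, 4, 13]


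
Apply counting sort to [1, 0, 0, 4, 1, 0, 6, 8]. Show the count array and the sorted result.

Count array: [3, 2, 0, 0, 1, 0, 1, 0, 1]
(count[i] = number of elements equal to i)
Cumulative count: [3, 5, 5, 5, 6, 6, 7, 7, 8]
Sorted: [0, 0, 0, 1, 1, 4, 6, 8]


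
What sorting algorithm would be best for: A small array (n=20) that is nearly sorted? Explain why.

Best choice: Insertion sort
Reason: Insertion sort is O(n) for nearly sorted arrays and has low overhead


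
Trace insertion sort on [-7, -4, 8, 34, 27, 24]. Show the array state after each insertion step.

First element -7 is already 'sorted'
Insert -4: shifted 0 elements -> [-7, -4, 8, 34, 27, 24]
Insert 8: shifted 0 elements -> [-7, -4, 8, 34, 27, 24]
Insert 34: shifted 0 elements -> [-7, -4, 8, 34, 27, 24]
Insert 27: shifted 1 elements -> [-7, -4, 8, 27, 34, 24]
Insert 24: shifted 2 elements -> [-7, -4, 8, 24, 27, 34]


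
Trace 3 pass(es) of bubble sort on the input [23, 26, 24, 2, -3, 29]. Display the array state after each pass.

After pass 1: [23, 24, 2, -3, 26, 29] (3 swaps)
After pass 2: [23, 2, -3, 24, 26, 29] (2 swaps)
After pass 3: [2, -3, 23, 24, 26, 29] (2 swaps)
Total swaps: 7


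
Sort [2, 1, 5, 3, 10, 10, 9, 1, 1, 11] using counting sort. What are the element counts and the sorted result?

Count array: [0, 3, 1, 1, 0, 1, 0, 0, 0, 1, 2, 1]
(count[i] = number of elements equal to i)
Cumulative count: [0, 3, 4, 5, 5, 6, 6, 6, 6, 7, 9, 10]
Sorted: [1, 1, 1, 2, 3, 5, 9, 10, 10, 11]


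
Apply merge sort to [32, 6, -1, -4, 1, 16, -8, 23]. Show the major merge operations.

Divide and conquer:
  Merge [32] + [6] -> [6, 32]
  Merge [-1] + [-4] -> [-4, -1]
  Merge [6, 32] + [-4, -1] -> [-4, -1, 6, 32]
  Merge [1] + [16] -> [1, 16]
  Merge [-8] + [23] -> [-8, 23]
  Merge [1, 16] + [-8, 23] -> [-8, 1, 16, 23]
  Merge [-4, -1, 6, 32] + [-8, 1, 16, 23] -> [-8, -4, -1, 1, 6, 16, 23, 32]


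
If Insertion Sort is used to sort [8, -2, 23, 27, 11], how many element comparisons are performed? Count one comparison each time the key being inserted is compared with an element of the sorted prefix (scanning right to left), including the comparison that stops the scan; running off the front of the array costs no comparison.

Insert -2: 8 > -2 (shift), reached front = 1 comparison(s) -> [-2, 8, 23, 27, 11]
Insert 23: 8 <= 23 (stop) = 1 comparison(s) -> [-2, 8, 23, 27, 11]
Insert 27: 23 <= 27 (stop) = 1 comparison(s) -> [-2, 8, 23, 27, 11]
Insert 11: 27 > 11 (shift), 23 > 11 (shift), 8 <= 11 (stop) = 3 comparison(s) -> [-2, 8, 11, 23, 27]
Total comparisons: 1 + 1 + 1 + 3 = 6


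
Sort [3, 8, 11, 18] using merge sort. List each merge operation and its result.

Divide and conquer:
  Merge [3] + [8] -> [3, 8]
  Merge [11] + [18] -> [11, 18]
  Merge [3, 8] + [11, 18] -> [3, 8, 11, 18]


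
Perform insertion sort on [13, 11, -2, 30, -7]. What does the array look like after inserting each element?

First element 13 is already 'sorted'
Insert 11: shifted 1 elements -> [11, 13, -2, 30, -7]
Insert -2: shifted 2 elements -> [-2, 11, 13, 30, -7]
Insert 30: shifted 0 elements -> [-2, 11, 13, 30, -7]
Insert -7: shifted 4 elements -> [-7, -2, 11, 13, 30]


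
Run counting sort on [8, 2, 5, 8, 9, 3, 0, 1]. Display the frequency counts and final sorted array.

Count array: [1, 1, 1, 1, 0, 1, 0, 0, 2, 1]
(count[i] = number of elements equal to i)
Cumulative count: [1, 2, 3, 4, 4, 5, 5, 5, 7, 8]
Sorted: [0, 1, 2, 3, 5, 8, 8, 9]


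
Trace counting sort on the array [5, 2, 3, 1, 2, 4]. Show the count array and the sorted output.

Count array: [0, 1, 2, 1, 1, 1]
(count[i] = number of elements equal to i)
Cumulative count: [0, 1, 3, 4, 5, 6]
Sorted: [1, 2, 2, 3, 4, 5]


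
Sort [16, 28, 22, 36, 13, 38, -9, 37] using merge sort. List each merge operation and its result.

Divide and conquer:
  Merge [16] + [28] -> [16, 28]
  Merge [22] + [36] -> [22, 36]
  Merge [16, 28] + [22, 36] -> [16, 22, 28, 36]
  Merge [13] + [38] -> [13, 38]
  Merge [-9] + [37] -> [-9, 37]
  Merge [13, 38] + [-9, 37] -> [-9, 13, 37, 38]
  Merge [16, 22, 28, 36] + [-9, 13, 37, 38] -> [-9, 13, 16, 22, 28, 36, 37, 38]


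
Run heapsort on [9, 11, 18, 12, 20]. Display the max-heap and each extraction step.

Build heap: [20, 12, 18, 9, 11]
Extract 20: [18, 12, 11, 9, 20]
Extract 18: [12, 9, 11, 18, 20]
Extract 12: [11, 9, 12, 18, 20]
Extract 11: [9, 11, 12, 18, 20]


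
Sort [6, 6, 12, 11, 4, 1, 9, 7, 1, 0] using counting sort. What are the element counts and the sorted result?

Count array: [1, 2, 0, 0, 1, 0, 2, 1, 0, 1, 0, 1, 1]
(count[i] = number of elements equal to i)
Cumulative count: [1, 3, 3, 3, 4, 4, 6, 7, 7, 8, 8, 9, 10]
Sorted: [0, 1, 1, 4, 6, 6, 7, 9, 11, 12]


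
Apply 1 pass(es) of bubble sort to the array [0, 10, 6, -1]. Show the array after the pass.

After pass 1: [0, 6, -1, 10] (2 swaps)
Total swaps: 2


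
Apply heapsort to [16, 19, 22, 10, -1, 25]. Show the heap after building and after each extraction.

Build heap: [25, 19, 22, 10, -1, 16]
Extract 25: [22, 19, 16, 10, -1, 25]
Extract 22: [19, 10, 16, -1, 22, 25]
Extract 19: [16, 10, -1, 19, 22, 25]
Extract 16: [10, -1, 16, 19, 22, 25]
Extract 10: [-1, 10, 16, 19, 22, 25]


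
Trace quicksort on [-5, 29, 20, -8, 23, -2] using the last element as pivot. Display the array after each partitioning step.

Partition 1: pivot=-2 at index 2 -> [-5, -8, -2, 29, 23, 20]
Partition 2: pivot=-8 at index 0 -> [-8, -5, -2, 29, 23, 20]
Partition 3: pivot=20 at index 3 -> [-8, -5, -2, 20, 23, 29]
Partition 4: pivot=29 at index 5 -> [-8, -5, -2, 20, 23, 29]


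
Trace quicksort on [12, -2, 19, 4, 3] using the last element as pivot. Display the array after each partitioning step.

Partition 1: pivot=3 at index 1 -> [-2, 3, 19, 4, 12]
Partition 2: pivot=12 at index 3 -> [-2, 3, 4, 12, 19]


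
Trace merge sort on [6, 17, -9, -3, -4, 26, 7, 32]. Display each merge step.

Divide and conquer:
  Merge [6] + [17] -> [6, 17]
  Merge [-9] + [-3] -> [-9, -3]
  Merge [6, 17] + [-9, -3] -> [-9, -3, 6, 17]
  Merge [-4] + [26] -> [-4, 26]
  Merge [7] + [32] -> [7, 32]
  Merge [-4, 26] + [7, 32] -> [-4, 7, 26, 32]
  Merge [-9, -3, 6, 17] + [-4, 7, 26, 32] -> [-9, -4, -3, 6, 7, 17, 26, 32]


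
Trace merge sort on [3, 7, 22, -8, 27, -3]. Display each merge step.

Divide and conquer:
  Merge [7] + [22] -> [7, 22]
  Merge [3] + [7, 22] -> [3, 7, 22]
  Merge [27] + [-3] -> [-3, 27]
  Merge [-8] + [-3, 27] -> [-8, -3, 27]
  Merge [3, 7, 22] + [-8, -3, 27] -> [-8, -3, 3, 7, 22, 27]


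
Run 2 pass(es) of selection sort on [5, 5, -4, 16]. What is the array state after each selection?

Pass 1: Select minimum -4 at index 2, swap -> [-4, 5, 5, 16]
Pass 2: Select minimum 5 at index 1, swap -> [-4, 5, 5, 16]


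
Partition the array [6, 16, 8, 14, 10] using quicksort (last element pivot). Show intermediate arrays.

Partition 1: pivot=10 at index 2 -> [6, 8, 10, 14, 16]
Partition 2: pivot=8 at index 1 -> [6, 8, 10, 14, 16]
Partition 3: pivot=16 at index 4 -> [6, 8, 10, 14, 16]


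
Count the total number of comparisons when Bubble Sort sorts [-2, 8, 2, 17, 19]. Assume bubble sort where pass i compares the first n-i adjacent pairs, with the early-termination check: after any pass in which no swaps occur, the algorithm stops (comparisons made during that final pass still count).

Pass 1: compare adjacent pairs (0,1)..(3,4) = 4 comparison(s), 1 swap(s) -> [-2, 2, 8, 17, 19]
Pass 2: compare adjacent pairs (0,1)..(2,3) = 3 comparison(s), 0 swap(s) -> [-2, 2, 8, 17, 19]
No swaps in this pass, so bubble sort stops here.
Total comparisons: 4 + 3 = 7


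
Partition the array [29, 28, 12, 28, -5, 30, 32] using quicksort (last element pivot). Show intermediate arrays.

Partition 1: pivot=32 at index 6 -> [29, 28, 12, 28, -5, 30, 32]
Partition 2: pivot=30 at index 5 -> [29, 28, 12, 28, -5, 30, 32]
Partition 3: pivot=-5 at index 0 -> [-5, 28, 12, 28, 29, 30, 32]
Partition 4: pivot=29 at index 4 -> [-5, 28, 12, 28, 29, 30, 32]
Partition 5: pivot=28 at index 3 -> [-5, 28, 12, 28, 29, 30, 32]
Partition 6: pivot=12 at index 1 -> [-5, 12, 28, 28, 29, 30, 32]


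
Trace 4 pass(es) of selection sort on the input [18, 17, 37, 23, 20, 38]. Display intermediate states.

Pass 1: Select minimum 17 at index 1, swap -> [17, 18, 37, 23, 20, 38]
Pass 2: Select minimum 18 at index 1, swap -> [17, 18, 37, 23, 20, 38]
Pass 3: Select minimum 20 at index 4, swap -> [17, 18, 20, 23, 37, 38]
Pass 4: Select minimum 23 at index 3, swap -> [17, 18, 20, 23, 37, 38]


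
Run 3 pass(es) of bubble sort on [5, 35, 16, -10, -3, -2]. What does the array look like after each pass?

After pass 1: [5, 16, -10, -3, -2, 35] (4 swaps)
After pass 2: [5, -10, -3, -2, 16, 35] (3 swaps)
After pass 3: [-10, -3, -2, 5, 16, 35] (3 swaps)
Total swaps: 10


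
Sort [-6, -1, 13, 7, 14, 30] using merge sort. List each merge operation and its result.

Divide and conquer:
  Merge [-1] + [13] -> [-1, 13]
  Merge [-6] + [-1, 13] -> [-6, -1, 13]
  Merge [14] + [30] -> [14, 30]
  Merge [7] + [14, 30] -> [7, 14, 30]
  Merge [-6, -1, 13] + [7, 14, 30] -> [-6, -1, 7, 13, 14, 30]


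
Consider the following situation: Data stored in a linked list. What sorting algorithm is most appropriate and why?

Best choice: Merge sort
Reason: Merge sort doesn't require random access; can be done in O(1) extra space for linked lists


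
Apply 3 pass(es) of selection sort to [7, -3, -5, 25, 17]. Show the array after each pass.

Pass 1: Select minimum -5 at index 2, swap -> [-5, -3, 7, 25, 17]
Pass 2: Select minimum -3 at index 1, swap -> [-5, -3, 7, 25, 17]
Pass 3: Select minimum 7 at index 2, swap -> [-5, -3, 7, 25, 17]


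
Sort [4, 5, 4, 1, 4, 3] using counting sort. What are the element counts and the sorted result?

Count array: [0, 1, 0, 1, 3, 1]
(count[i] = number of elements equal to i)
Cumulative count: [0, 1, 1, 2, 5, 6]
Sorted: [1, 3, 4, 4, 4, 5]


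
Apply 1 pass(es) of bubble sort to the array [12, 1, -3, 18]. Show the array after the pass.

After pass 1: [1, -3, 12, 18] (2 swaps)
Total swaps: 2


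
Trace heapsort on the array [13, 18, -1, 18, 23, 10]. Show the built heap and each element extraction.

Build heap: [23, 18, 10, 13, 18, -1]
Extract 23: [18, 18, 10, 13, -1, 23]
Extract 18: [18, 13, 10, -1, 18, 23]
Extract 18: [13, -1, 10, 18, 18, 23]
Extract 13: [10, -1, 13, 18, 18, 23]
Extract 10: [-1, 10, 13, 18, 18, 23]


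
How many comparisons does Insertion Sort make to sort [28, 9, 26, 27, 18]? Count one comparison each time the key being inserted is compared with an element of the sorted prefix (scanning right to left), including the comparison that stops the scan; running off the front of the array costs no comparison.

Insert 9: 28 > 9 (shift), reached front = 1 comparison(s) -> [9, 28, 26, 27, 18]
Insert 26: 28 > 26 (shift), 9 <= 26 (stop) = 2 comparison(s) -> [9, 26, 28, 27, 18]
Insert 27: 28 > 27 (shift), 26 <= 27 (stop) = 2 comparison(s) -> [9, 26, 27, 28, 18]
Insert 18: 28 > 18 (shift), 27 > 18 (shift), 26 > 18 (shift), 9 <= 18 (stop) = 4 comparison(s) -> [9, 18, 26, 27, 28]
Total comparisons: 1 + 2 + 2 + 4 = 9


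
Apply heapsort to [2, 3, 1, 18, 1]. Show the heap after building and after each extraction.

Build heap: [18, 3, 1, 2, 1]
Extract 18: [3, 2, 1, 1, 18]
Extract 3: [2, 1, 1, 3, 18]
Extract 2: [1, 1, 2, 3, 18]
Extract 1: [1, 1, 2, 3, 18]


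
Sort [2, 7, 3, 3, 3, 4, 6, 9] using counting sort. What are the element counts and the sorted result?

Count array: [0, 0, 1, 3, 1, 0, 1, 1, 0, 1]
(count[i] = number of elements equal to i)
Cumulative count: [0, 0, 1, 4, 5, 5, 6, 7, 7, 8]
Sorted: [2, 3, 3, 3, 4, 6, 7, 9]


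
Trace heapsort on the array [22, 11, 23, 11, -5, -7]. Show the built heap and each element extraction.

Build heap: [23, 11, 22, 11, -5, -7]
Extract 23: [22, 11, -7, 11, -5, 23]
Extract 22: [11, 11, -7, -5, 22, 23]
Extract 11: [11, -5, -7, 11, 22, 23]
Extract 11: [-5, -7, 11, 11, 22, 23]
Extract -5: [-7, -5, 11, 11, 22, 23]


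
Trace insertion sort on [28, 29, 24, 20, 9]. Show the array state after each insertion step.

First element 28 is already 'sorted'
Insert 29: shifted 0 elements -> [28, 29, 24, 20, 9]
Insert 24: shifted 2 elements -> [24, 28, 29, 20, 9]
Insert 20: shifted 3 elements -> [20, 24, 28, 29, 9]
Insert 9: shifted 4 elements -> [9, 20, 24, 28, 29]


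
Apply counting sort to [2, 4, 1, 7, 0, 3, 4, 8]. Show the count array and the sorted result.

Count array: [1, 1, 1, 1, 2, 0, 0, 1, 1]
(count[i] = number of elements equal to i)
Cumulative count: [1, 2, 3, 4, 6, 6, 6, 7, 8]
Sorted: [0, 1, 2, 3, 4, 4, 7, 8]


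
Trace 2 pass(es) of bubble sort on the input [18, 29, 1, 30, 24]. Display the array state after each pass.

After pass 1: [18, 1, 29, 24, 30] (2 swaps)
After pass 2: [1, 18, 24, 29, 30] (2 swaps)
Total swaps: 4


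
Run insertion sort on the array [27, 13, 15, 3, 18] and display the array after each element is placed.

First element 27 is already 'sorted'
Insert 13: shifted 1 elements -> [13, 27, 15, 3, 18]
Insert 15: shifted 1 elements -> [13, 15, 27, 3, 18]
Insert 3: shifted 3 elements -> [3, 13, 15, 27, 18]
Insert 18: shifted 1 elements -> [3, 13, 15, 18, 27]


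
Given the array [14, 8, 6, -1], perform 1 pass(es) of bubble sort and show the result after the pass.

After pass 1: [8, 6, -1, 14] (3 swaps)
Total swaps: 3


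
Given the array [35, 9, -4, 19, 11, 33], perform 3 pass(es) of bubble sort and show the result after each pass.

After pass 1: [9, -4, 19, 11, 33, 35] (5 swaps)
After pass 2: [-4, 9, 11, 19, 33, 35] (2 swaps)
After pass 3: [-4, 9, 11, 19, 33, 35] (0 swaps)
Total swaps: 7


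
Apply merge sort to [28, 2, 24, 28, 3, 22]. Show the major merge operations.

Divide and conquer:
  Merge [2] + [24] -> [2, 24]
  Merge [28] + [2, 24] -> [2, 24, 28]
  Merge [3] + [22] -> [3, 22]
  Merge [28] + [3, 22] -> [3, 22, 28]
  Merge [2, 24, 28] + [3, 22, 28] -> [2, 3, 22, 24, 28, 28]


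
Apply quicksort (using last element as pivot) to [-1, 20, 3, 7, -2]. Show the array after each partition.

Partition 1: pivot=-2 at index 0 -> [-2, 20, 3, 7, -1]
Partition 2: pivot=-1 at index 1 -> [-2, -1, 3, 7, 20]
Partition 3: pivot=20 at index 4 -> [-2, -1, 3, 7, 20]
Partition 4: pivot=7 at index 3 -> [-2, -1, 3, 7, 20]


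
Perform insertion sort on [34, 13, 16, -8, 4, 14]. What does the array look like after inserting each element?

First element 34 is already 'sorted'
Insert 13: shifted 1 elements -> [13, 34, 16, -8, 4, 14]
Insert 16: shifted 1 elements -> [13, 16, 34, -8, 4, 14]
Insert -8: shifted 3 elements -> [-8, 13, 16, 34, 4, 14]
Insert 4: shifted 3 elements -> [-8, 4, 13, 16, 34, 14]
Insert 14: shifted 2 elements -> [-8, 4, 13, 14, 16, 34]


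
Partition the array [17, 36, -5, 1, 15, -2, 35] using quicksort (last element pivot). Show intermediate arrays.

Partition 1: pivot=35 at index 5 -> [17, -5, 1, 15, -2, 35, 36]
Partition 2: pivot=-2 at index 1 -> [-5, -2, 1, 15, 17, 35, 36]
Partition 3: pivot=17 at index 4 -> [-5, -2, 1, 15, 17, 35, 36]
Partition 4: pivot=15 at index 3 -> [-5, -2, 1, 15, 17, 35, 36]


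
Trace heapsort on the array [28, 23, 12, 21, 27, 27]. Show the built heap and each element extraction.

Build heap: [28, 27, 27, 21, 23, 12]
Extract 28: [27, 23, 27, 21, 12, 28]
Extract 27: [27, 23, 12, 21, 27, 28]
Extract 27: [23, 21, 12, 27, 27, 28]
Extract 23: [21, 12, 23, 27, 27, 28]
Extract 21: [12, 21, 23, 27, 27, 28]


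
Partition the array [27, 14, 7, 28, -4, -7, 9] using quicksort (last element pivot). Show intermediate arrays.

Partition 1: pivot=9 at index 3 -> [7, -4, -7, 9, 14, 27, 28]
Partition 2: pivot=-7 at index 0 -> [-7, -4, 7, 9, 14, 27, 28]
Partition 3: pivot=7 at index 2 -> [-7, -4, 7, 9, 14, 27, 28]
Partition 4: pivot=28 at index 6 -> [-7, -4, 7, 9, 14, 27, 28]
Partition 5: pivot=27 at index 5 -> [-7, -4, 7, 9, 14, 27, 28]


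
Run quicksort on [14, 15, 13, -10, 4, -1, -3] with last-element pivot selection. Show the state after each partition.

Partition 1: pivot=-3 at index 1 -> [-10, -3, 13, 14, 4, -1, 15]
Partition 2: pivot=15 at index 6 -> [-10, -3, 13, 14, 4, -1, 15]
Partition 3: pivot=-1 at index 2 -> [-10, -3, -1, 14, 4, 13, 15]
Partition 4: pivot=13 at index 4 -> [-10, -3, -1, 4, 13, 14, 15]


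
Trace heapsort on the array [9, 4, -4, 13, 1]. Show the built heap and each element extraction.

Build heap: [13, 9, -4, 4, 1]
Extract 13: [9, 4, -4, 1, 13]
Extract 9: [4, 1, -4, 9, 13]
Extract 4: [1, -4, 4, 9, 13]
Extract 1: [-4, 1, 4, 9, 13]


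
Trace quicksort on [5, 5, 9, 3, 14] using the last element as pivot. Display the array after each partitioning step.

Partition 1: pivot=14 at index 4 -> [5, 5, 9, 3, 14]
Partition 2: pivot=3 at index 0 -> [3, 5, 9, 5, 14]
Partition 3: pivot=5 at index 2 -> [3, 5, 5, 9, 14]


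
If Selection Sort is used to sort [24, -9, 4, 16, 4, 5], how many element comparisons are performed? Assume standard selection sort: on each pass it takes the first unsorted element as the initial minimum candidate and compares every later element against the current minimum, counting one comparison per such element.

Pass 1: scan indices 1..5 for the minimum = 5 comparison(s); min is -9, place at index 0 -> [-9, 24, 4, 16, 4, 5]
Pass 2: scan indices 2..5 for the minimum = 4 comparison(s); min is 4, place at index 1 -> [-9, 4, 24, 16, 4, 5]
Pass 3: scan indices 3..5 for the minimum = 3 comparison(s); min is 4, place at index 2 -> [-9, 4, 4, 16, 24, 5]
Pass 4: scan indices 4..5 for the minimum = 2 comparison(s); min is 5, place at index 3 -> [-9, 4, 4, 5, 24, 16]
Pass 5: scan indices 5..5 for the minimum = 1 comparison(s); min is 16, place at index 4 -> [-9, 4, 4, 5, 16, 24]
Selection sort always scans the whole unsorted suffix, so the count is (n-1) + (n-2) + ... + 1 = n(n-1)/2 = 6*5/2 = 15 regardless of the input order.
Total comparisons: 5 + 4 + 3 + 2 + 1 = 15


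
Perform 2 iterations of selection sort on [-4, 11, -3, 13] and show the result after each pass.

Pass 1: Select minimum -4 at index 0, swap -> [-4, 11, -3, 13]
Pass 2: Select minimum -3 at index 2, swap -> [-4, -3, 11, 13]


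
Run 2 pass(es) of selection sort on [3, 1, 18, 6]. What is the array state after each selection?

Pass 1: Select minimum 1 at index 1, swap -> [1, 3, 18, 6]
Pass 2: Select minimum 3 at index 1, swap -> [1, 3, 18, 6]


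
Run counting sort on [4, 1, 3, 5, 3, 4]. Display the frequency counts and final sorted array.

Count array: [0, 1, 0, 2, 2, 1]
(count[i] = number of elements equal to i)
Cumulative count: [0, 1, 1, 3, 5, 6]
Sorted: [1, 3, 3, 4, 4, 5]


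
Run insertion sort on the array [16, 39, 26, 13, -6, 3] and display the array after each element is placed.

First element 16 is already 'sorted'
Insert 39: shifted 0 elements -> [16, 39, 26, 13, -6, 3]
Insert 26: shifted 1 elements -> [16, 26, 39, 13, -6, 3]
Insert 13: shifted 3 elements -> [13, 16, 26, 39, -6, 3]
Insert -6: shifted 4 elements -> [-6, 13, 16, 26, 39, 3]
Insert 3: shifted 4 elements -> [-6, 3, 13, 16, 26, 39]


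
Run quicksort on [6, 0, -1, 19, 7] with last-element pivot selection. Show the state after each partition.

Partition 1: pivot=7 at index 3 -> [6, 0, -1, 7, 19]
Partition 2: pivot=-1 at index 0 -> [-1, 0, 6, 7, 19]
Partition 3: pivot=6 at index 2 -> [-1, 0, 6, 7, 19]


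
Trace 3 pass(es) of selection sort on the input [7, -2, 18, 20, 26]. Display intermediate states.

Pass 1: Select minimum -2 at index 1, swap -> [-2, 7, 18, 20, 26]
Pass 2: Select minimum 7 at index 1, swap -> [-2, 7, 18, 20, 26]
Pass 3: Select minimum 18 at index 2, swap -> [-2, 7, 18, 20, 26]


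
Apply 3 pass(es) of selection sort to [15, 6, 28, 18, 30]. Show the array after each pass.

Pass 1: Select minimum 6 at index 1, swap -> [6, 15, 28, 18, 30]
Pass 2: Select minimum 15 at index 1, swap -> [6, 15, 28, 18, 30]
Pass 3: Select minimum 18 at index 3, swap -> [6, 15, 18, 28, 30]


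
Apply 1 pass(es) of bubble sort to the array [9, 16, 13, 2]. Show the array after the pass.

After pass 1: [9, 13, 2, 16] (2 swaps)
Total swaps: 2


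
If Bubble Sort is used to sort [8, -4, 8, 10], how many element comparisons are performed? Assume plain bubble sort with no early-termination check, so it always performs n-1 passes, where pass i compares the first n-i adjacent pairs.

Pass 1: compare adjacent pairs (0,1)..(2,3) = 3 comparison(s), 1 swap(s) -> [-4, 8, 8, 10]
Pass 2: compare adjacent pairs (0,1)..(1,2) = 2 comparison(s), 0 swap(s) -> [-4, 8, 8, 10]
Pass 3: compare adjacent pairs (0,1)..(0,1) = 1 comparison(s), 0 swap(s) -> [-4, 8, 8, 10]
Total comparisons: 3 + 2 + 1 = 6


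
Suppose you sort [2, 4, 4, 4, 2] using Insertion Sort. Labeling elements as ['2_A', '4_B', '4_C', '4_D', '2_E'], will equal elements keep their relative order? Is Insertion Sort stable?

Trace Insertion Sort on the labeled array (the key is the number; the letter only tracks identity):
  Insert 4_B at index 1: [2_A, 4_B, 4_C, 4_D, 2_E]
  Insert 4_C at index 2: [2_A, 4_B, 4_C, 4_D, 2_E]
  Insert 4_D at index 3: [2_A, 4_B, 4_C, 4_D, 2_E]
  Insert 2_E at index 1: [2_A, 2_E, 4_B, 4_C, 4_D]
Final order: [2_A, 2_E, 4_B, 4_C, 4_D]
Equal keys:
  value 2: originally 2_A, 2_E; after sorting 2_A, 2_E -> order preserved
  value 4: originally 4_B, 4_C, 4_D; after sorting 4_B, 4_C, 4_D -> order preserved
All equal keys kept their original relative order. Insertion Sort is stable: elements are shifted only while they are strictly greater than the key, so a key is inserted after any equal elements already placed.
Answer: Stable


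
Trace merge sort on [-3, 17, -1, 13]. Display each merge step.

Divide and conquer:
  Merge [-3] + [17] -> [-3, 17]
  Merge [-1] + [13] -> [-1, 13]
  Merge [-3, 17] + [-1, 13] -> [-3, -1, 13, 17]


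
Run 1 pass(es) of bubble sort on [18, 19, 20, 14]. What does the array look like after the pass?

After pass 1: [18, 19, 14, 20] (1 swaps)
Total swaps: 1


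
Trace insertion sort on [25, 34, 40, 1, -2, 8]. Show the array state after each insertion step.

First element 25 is already 'sorted'
Insert 34: shifted 0 elements -> [25, 34, 40, 1, -2, 8]
Insert 40: shifted 0 elements -> [25, 34, 40, 1, -2, 8]
Insert 1: shifted 3 elements -> [1, 25, 34, 40, -2, 8]
Insert -2: shifted 4 elements -> [-2, 1, 25, 34, 40, 8]
Insert 8: shifted 3 elements -> [-2, 1, 8, 25, 34, 40]


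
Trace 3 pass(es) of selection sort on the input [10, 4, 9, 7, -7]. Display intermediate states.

Pass 1: Select minimum -7 at index 4, swap -> [-7, 4, 9, 7, 10]
Pass 2: Select minimum 4 at index 1, swap -> [-7, 4, 9, 7, 10]
Pass 3: Select minimum 7 at index 3, swap -> [-7, 4, 7, 9, 10]


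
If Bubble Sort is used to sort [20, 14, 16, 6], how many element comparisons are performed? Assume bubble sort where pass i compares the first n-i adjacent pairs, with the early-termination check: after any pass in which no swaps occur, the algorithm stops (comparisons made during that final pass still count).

Pass 1: compare adjacent pairs (0,1)..(2,3) = 3 comparison(s), 3 swap(s) -> [14, 16, 6, 20]
Pass 2: compare adjacent pairs (0,1)..(1,2) = 2 comparison(s), 1 swap(s) -> [14, 6, 16, 20]
Pass 3: compare adjacent pairs (0,1)..(0,1) = 1 comparison(s), 1 swap(s) -> [6, 14, 16, 20]
Every pass made at least one swap, so all n-1 passes run.
Total comparisons: 3 + 2 + 1 = 6
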